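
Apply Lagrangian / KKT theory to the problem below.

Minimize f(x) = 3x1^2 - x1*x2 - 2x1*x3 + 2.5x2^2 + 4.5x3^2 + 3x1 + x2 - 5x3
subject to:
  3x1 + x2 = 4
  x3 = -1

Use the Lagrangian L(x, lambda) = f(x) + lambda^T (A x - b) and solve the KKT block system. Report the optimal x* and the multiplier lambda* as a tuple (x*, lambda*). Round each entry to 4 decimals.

Form the Lagrangian:
  L(x, lambda) = (1/2) x^T Q x + c^T x + lambda^T (A x - b)
Stationarity (grad_x L = 0): Q x + c + A^T lambda = 0.
Primal feasibility: A x = b.

This gives the KKT block system:
  [ Q   A^T ] [ x     ]   [-c ]
  [ A    0  ] [ lambda ] = [ b ]

Solving the linear system:
  x*      = (1.0877, 0.7368, -1)
  lambda* = (-3.5965, 16.1754)
  f(x*)   = 19.7807

x* = (1.0877, 0.7368, -1), lambda* = (-3.5965, 16.1754)


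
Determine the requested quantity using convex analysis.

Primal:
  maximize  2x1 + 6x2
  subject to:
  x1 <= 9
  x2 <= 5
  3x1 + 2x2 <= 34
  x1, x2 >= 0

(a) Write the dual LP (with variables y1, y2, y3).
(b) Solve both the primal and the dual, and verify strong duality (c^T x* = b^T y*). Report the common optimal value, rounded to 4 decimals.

The standard primal-dual pair for 'max c^T x s.t. A x <= b, x >= 0' is:
  Dual:  min b^T y  s.t.  A^T y >= c,  y >= 0.

So the dual LP is:
  minimize  9y1 + 5y2 + 34y3
  subject to:
    y1 + 3y3 >= 2
    y2 + 2y3 >= 6
    y1, y2, y3 >= 0

Solving the primal: x* = (8, 5).
  primal value c^T x* = 46.
Solving the dual: y* = (0, 4.6667, 0.6667).
  dual value b^T y* = 46.
Strong duality: c^T x* = b^T y*. Confirmed.

46


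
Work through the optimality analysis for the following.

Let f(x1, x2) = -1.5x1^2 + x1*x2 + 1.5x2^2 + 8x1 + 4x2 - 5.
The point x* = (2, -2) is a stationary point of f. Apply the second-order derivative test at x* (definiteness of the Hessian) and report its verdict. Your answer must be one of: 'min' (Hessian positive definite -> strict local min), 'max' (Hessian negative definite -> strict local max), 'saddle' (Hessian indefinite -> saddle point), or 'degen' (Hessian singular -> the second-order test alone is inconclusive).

Compute the Hessian H = grad^2 f:
  H = [[-3, 1], [1, 3]]
Verify stationarity: grad f(x*) = H x* + g = (0, 0).
Eigenvalues of H: -3.1623, 3.1623.
Eigenvalues have mixed signs, so H is indefinite -> x* is a saddle point.

saddle


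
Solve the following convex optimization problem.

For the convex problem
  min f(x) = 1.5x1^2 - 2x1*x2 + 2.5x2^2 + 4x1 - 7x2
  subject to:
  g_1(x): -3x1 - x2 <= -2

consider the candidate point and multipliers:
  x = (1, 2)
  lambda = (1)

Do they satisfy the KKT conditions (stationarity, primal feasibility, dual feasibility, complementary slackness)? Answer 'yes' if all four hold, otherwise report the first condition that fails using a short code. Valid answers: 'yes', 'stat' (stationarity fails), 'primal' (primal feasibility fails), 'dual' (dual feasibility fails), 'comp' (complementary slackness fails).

Gradient of f: grad f(x) = Q x + c = (3, 1)
Constraint values g_i(x) = a_i^T x - b_i:
  g_1((1, 2)) = -3
Stationarity residual: grad f(x) + sum_i lambda_i a_i = (0, 0)
  -> stationarity OK
Primal feasibility (all g_i <= 0): OK
Dual feasibility (all lambda_i >= 0): OK
Complementary slackness (lambda_i * g_i(x) = 0 for all i): FAILS

Verdict: the first failing condition is complementary_slackness -> comp.

comp


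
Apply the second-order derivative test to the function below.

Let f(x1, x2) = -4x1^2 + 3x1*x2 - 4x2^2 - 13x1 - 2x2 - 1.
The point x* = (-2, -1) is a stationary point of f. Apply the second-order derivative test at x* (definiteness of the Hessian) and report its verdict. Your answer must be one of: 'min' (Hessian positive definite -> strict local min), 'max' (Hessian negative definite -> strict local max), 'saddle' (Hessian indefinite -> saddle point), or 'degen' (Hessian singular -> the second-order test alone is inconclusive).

Compute the Hessian H = grad^2 f:
  H = [[-8, 3], [3, -8]]
Verify stationarity: grad f(x*) = H x* + g = (0, 0).
Eigenvalues of H: -11, -5.
Both eigenvalues < 0, so H is negative definite -> x* is a strict local max.

max


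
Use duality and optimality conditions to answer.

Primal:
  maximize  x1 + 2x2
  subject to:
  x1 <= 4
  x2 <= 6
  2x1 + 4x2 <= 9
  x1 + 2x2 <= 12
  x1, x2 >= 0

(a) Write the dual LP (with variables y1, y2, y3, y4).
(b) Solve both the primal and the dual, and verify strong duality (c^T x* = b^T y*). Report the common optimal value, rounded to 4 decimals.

The standard primal-dual pair for 'max c^T x s.t. A x <= b, x >= 0' is:
  Dual:  min b^T y  s.t.  A^T y >= c,  y >= 0.

So the dual LP is:
  minimize  4y1 + 6y2 + 9y3 + 12y4
  subject to:
    y1 + 2y3 + y4 >= 1
    y2 + 4y3 + 2y4 >= 2
    y1, y2, y3, y4 >= 0

Solving the primal: x* = (0, 2.25).
  primal value c^T x* = 4.5.
Solving the dual: y* = (0, 0, 0.5, 0).
  dual value b^T y* = 4.5.
Strong duality: c^T x* = b^T y*. Confirmed.

4.5


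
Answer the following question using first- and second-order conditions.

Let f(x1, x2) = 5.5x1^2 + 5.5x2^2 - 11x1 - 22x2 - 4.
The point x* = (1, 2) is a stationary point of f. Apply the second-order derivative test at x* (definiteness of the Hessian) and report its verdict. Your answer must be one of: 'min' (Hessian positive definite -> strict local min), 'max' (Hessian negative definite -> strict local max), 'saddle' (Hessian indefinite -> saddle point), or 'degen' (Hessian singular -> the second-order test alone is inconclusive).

Compute the Hessian H = grad^2 f:
  H = [[11, 0], [0, 11]]
Verify stationarity: grad f(x*) = H x* + g = (0, 0).
Eigenvalues of H: 11, 11.
Both eigenvalues > 0, so H is positive definite -> x* is a strict local min.

min


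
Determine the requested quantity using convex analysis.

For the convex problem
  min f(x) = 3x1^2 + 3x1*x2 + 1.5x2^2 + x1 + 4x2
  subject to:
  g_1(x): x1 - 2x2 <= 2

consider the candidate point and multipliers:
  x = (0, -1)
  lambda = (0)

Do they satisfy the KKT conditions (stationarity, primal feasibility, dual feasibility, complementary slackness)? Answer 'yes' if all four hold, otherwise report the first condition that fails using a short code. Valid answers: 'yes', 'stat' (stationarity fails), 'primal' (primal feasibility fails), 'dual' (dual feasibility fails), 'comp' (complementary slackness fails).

Gradient of f: grad f(x) = Q x + c = (-2, 1)
Constraint values g_i(x) = a_i^T x - b_i:
  g_1((0, -1)) = 0
Stationarity residual: grad f(x) + sum_i lambda_i a_i = (-2, 1)
  -> stationarity FAILS
Primal feasibility (all g_i <= 0): OK
Dual feasibility (all lambda_i >= 0): OK
Complementary slackness (lambda_i * g_i(x) = 0 for all i): OK

Verdict: the first failing condition is stationarity -> stat.

stat


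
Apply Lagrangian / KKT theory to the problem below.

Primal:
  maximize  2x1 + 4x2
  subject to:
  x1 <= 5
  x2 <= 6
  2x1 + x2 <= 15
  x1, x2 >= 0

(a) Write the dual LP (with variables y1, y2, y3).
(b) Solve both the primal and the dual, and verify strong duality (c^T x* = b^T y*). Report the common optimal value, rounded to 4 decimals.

The standard primal-dual pair for 'max c^T x s.t. A x <= b, x >= 0' is:
  Dual:  min b^T y  s.t.  A^T y >= c,  y >= 0.

So the dual LP is:
  minimize  5y1 + 6y2 + 15y3
  subject to:
    y1 + 2y3 >= 2
    y2 + y3 >= 4
    y1, y2, y3 >= 0

Solving the primal: x* = (4.5, 6).
  primal value c^T x* = 33.
Solving the dual: y* = (0, 3, 1).
  dual value b^T y* = 33.
Strong duality: c^T x* = b^T y*. Confirmed.

33


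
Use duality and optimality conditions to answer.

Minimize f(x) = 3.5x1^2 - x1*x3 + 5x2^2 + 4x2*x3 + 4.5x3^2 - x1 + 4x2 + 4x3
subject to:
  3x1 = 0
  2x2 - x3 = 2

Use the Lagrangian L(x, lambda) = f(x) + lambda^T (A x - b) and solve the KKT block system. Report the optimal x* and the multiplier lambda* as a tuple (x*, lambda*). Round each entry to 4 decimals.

Form the Lagrangian:
  L(x, lambda) = (1/2) x^T Q x + c^T x + lambda^T (A x - b)
Stationarity (grad_x L = 0): Q x + c + A^T lambda = 0.
Primal feasibility: A x = b.

This gives the KKT block system:
  [ Q   A^T ] [ x     ]   [-c ]
  [ A    0  ] [ lambda ] = [ b ]

Solving the linear system:
  x*      = (0, 0.5161, -0.9677)
  lambda* = (0.0108, -2.6452)
  f(x*)   = 1.7419

x* = (0, 0.5161, -0.9677), lambda* = (0.0108, -2.6452)


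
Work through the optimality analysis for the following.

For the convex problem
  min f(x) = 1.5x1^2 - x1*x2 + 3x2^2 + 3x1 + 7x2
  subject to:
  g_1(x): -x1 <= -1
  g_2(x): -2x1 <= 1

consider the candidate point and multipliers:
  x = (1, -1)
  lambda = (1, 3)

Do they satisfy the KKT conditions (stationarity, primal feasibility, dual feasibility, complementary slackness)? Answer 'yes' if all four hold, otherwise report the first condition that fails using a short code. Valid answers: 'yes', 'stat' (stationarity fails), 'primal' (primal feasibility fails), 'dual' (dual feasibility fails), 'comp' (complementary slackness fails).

Gradient of f: grad f(x) = Q x + c = (7, 0)
Constraint values g_i(x) = a_i^T x - b_i:
  g_1((1, -1)) = 0
  g_2((1, -1)) = -3
Stationarity residual: grad f(x) + sum_i lambda_i a_i = (0, 0)
  -> stationarity OK
Primal feasibility (all g_i <= 0): OK
Dual feasibility (all lambda_i >= 0): OK
Complementary slackness (lambda_i * g_i(x) = 0 for all i): FAILS

Verdict: the first failing condition is complementary_slackness -> comp.

comp


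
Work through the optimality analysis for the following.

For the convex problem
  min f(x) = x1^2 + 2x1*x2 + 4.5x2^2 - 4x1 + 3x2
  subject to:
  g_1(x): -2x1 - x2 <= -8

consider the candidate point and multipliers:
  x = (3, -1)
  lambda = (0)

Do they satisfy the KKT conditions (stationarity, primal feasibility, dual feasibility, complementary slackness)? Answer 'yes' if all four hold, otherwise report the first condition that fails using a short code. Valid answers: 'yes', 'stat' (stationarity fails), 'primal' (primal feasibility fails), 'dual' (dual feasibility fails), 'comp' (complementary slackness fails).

Gradient of f: grad f(x) = Q x + c = (0, 0)
Constraint values g_i(x) = a_i^T x - b_i:
  g_1((3, -1)) = 3
Stationarity residual: grad f(x) + sum_i lambda_i a_i = (0, 0)
  -> stationarity OK
Primal feasibility (all g_i <= 0): FAILS
Dual feasibility (all lambda_i >= 0): OK
Complementary slackness (lambda_i * g_i(x) = 0 for all i): OK

Verdict: the first failing condition is primal_feasibility -> primal.

primal


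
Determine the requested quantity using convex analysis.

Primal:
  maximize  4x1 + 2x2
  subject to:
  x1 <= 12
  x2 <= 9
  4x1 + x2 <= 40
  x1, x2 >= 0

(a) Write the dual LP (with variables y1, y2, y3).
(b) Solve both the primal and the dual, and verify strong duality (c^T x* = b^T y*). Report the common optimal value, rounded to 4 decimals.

The standard primal-dual pair for 'max c^T x s.t. A x <= b, x >= 0' is:
  Dual:  min b^T y  s.t.  A^T y >= c,  y >= 0.

So the dual LP is:
  minimize  12y1 + 9y2 + 40y3
  subject to:
    y1 + 4y3 >= 4
    y2 + y3 >= 2
    y1, y2, y3 >= 0

Solving the primal: x* = (7.75, 9).
  primal value c^T x* = 49.
Solving the dual: y* = (0, 1, 1).
  dual value b^T y* = 49.
Strong duality: c^T x* = b^T y*. Confirmed.

49


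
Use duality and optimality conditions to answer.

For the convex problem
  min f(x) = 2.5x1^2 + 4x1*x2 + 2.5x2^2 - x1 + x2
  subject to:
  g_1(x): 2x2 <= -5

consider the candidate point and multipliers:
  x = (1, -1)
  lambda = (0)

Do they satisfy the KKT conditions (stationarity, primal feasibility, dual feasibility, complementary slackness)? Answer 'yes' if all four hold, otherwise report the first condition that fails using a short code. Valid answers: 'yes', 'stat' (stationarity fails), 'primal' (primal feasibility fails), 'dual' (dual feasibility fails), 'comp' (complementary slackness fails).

Gradient of f: grad f(x) = Q x + c = (0, 0)
Constraint values g_i(x) = a_i^T x - b_i:
  g_1((1, -1)) = 3
Stationarity residual: grad f(x) + sum_i lambda_i a_i = (0, 0)
  -> stationarity OK
Primal feasibility (all g_i <= 0): FAILS
Dual feasibility (all lambda_i >= 0): OK
Complementary slackness (lambda_i * g_i(x) = 0 for all i): OK

Verdict: the first failing condition is primal_feasibility -> primal.

primal


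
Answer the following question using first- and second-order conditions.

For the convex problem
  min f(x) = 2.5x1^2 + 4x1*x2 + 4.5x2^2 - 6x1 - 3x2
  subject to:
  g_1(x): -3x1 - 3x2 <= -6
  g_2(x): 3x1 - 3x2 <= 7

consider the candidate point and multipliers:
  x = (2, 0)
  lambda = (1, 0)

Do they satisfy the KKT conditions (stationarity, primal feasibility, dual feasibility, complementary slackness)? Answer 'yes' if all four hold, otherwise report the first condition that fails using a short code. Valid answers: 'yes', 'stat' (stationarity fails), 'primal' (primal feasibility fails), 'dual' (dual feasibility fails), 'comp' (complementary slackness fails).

Gradient of f: grad f(x) = Q x + c = (4, 5)
Constraint values g_i(x) = a_i^T x - b_i:
  g_1((2, 0)) = 0
  g_2((2, 0)) = -1
Stationarity residual: grad f(x) + sum_i lambda_i a_i = (1, 2)
  -> stationarity FAILS
Primal feasibility (all g_i <= 0): OK
Dual feasibility (all lambda_i >= 0): OK
Complementary slackness (lambda_i * g_i(x) = 0 for all i): OK

Verdict: the first failing condition is stationarity -> stat.

stat


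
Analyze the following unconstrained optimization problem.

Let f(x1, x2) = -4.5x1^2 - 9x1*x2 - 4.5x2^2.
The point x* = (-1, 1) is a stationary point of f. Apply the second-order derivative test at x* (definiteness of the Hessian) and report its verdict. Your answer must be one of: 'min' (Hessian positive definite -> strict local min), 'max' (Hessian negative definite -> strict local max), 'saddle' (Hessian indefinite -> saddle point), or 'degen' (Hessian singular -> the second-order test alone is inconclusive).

Compute the Hessian H = grad^2 f:
  H = [[-9, -9], [-9, -9]]
Verify stationarity: grad f(x*) = H x* + g = (0, 0).
Eigenvalues of H: -18, 0.
H has a zero eigenvalue (singular; negative semidefinite but not definite), so H is neither positive definite, negative definite, nor indefinite. The second-order test alone is inconclusive -> degen.
(Indeed, f is constant along the null direction of H through x*, so x* is not a strict local extremum.)

degen


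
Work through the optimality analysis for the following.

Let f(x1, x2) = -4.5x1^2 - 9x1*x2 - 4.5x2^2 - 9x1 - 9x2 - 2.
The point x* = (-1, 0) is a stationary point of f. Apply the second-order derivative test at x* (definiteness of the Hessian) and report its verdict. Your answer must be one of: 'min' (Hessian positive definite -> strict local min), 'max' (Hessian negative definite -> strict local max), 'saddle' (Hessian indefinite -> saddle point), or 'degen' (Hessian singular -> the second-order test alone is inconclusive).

Compute the Hessian H = grad^2 f:
  H = [[-9, -9], [-9, -9]]
Verify stationarity: grad f(x*) = H x* + g = (0, 0).
Eigenvalues of H: -18, 0.
H has a zero eigenvalue (singular; negative semidefinite but not definite), so H is neither positive definite, negative definite, nor indefinite. The second-order test alone is inconclusive -> degen.
(Indeed, f is constant along the null direction of H through x*, so x* is not a strict local extremum.)

degen


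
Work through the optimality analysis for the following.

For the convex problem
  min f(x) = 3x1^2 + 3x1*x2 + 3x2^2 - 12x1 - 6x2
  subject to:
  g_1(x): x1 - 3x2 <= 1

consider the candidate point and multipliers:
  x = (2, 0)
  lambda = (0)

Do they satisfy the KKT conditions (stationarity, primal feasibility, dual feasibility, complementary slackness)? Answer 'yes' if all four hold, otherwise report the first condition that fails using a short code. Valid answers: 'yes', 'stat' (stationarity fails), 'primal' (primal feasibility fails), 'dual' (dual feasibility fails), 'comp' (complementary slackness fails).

Gradient of f: grad f(x) = Q x + c = (0, 0)
Constraint values g_i(x) = a_i^T x - b_i:
  g_1((2, 0)) = 1
Stationarity residual: grad f(x) + sum_i lambda_i a_i = (0, 0)
  -> stationarity OK
Primal feasibility (all g_i <= 0): FAILS
Dual feasibility (all lambda_i >= 0): OK
Complementary slackness (lambda_i * g_i(x) = 0 for all i): OK

Verdict: the first failing condition is primal_feasibility -> primal.

primal


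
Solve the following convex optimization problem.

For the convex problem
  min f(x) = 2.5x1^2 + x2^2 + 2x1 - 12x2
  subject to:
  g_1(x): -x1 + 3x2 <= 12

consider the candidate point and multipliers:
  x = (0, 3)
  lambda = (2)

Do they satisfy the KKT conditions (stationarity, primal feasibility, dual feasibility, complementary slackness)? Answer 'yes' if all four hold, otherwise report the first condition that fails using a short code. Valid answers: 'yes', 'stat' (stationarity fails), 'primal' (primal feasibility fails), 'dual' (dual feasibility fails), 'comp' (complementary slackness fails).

Gradient of f: grad f(x) = Q x + c = (2, -6)
Constraint values g_i(x) = a_i^T x - b_i:
  g_1((0, 3)) = -3
Stationarity residual: grad f(x) + sum_i lambda_i a_i = (0, 0)
  -> stationarity OK
Primal feasibility (all g_i <= 0): OK
Dual feasibility (all lambda_i >= 0): OK
Complementary slackness (lambda_i * g_i(x) = 0 for all i): FAILS

Verdict: the first failing condition is complementary_slackness -> comp.

comp


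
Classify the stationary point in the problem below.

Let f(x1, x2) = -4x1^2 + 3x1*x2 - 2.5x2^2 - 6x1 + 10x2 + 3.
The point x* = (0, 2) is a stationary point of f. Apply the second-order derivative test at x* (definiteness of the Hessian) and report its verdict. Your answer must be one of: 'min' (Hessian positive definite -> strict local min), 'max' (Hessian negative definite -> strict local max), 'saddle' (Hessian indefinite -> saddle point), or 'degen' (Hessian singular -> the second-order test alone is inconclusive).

Compute the Hessian H = grad^2 f:
  H = [[-8, 3], [3, -5]]
Verify stationarity: grad f(x*) = H x* + g = (0, 0).
Eigenvalues of H: -9.8541, -3.1459.
Both eigenvalues < 0, so H is negative definite -> x* is a strict local max.

max


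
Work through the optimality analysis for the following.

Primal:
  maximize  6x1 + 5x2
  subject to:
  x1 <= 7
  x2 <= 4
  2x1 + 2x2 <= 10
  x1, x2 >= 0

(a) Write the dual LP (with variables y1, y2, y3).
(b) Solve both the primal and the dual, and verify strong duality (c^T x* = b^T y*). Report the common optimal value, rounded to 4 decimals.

The standard primal-dual pair for 'max c^T x s.t. A x <= b, x >= 0' is:
  Dual:  min b^T y  s.t.  A^T y >= c,  y >= 0.

So the dual LP is:
  minimize  7y1 + 4y2 + 10y3
  subject to:
    y1 + 2y3 >= 6
    y2 + 2y3 >= 5
    y1, y2, y3 >= 0

Solving the primal: x* = (5, 0).
  primal value c^T x* = 30.
Solving the dual: y* = (0, 0, 3).
  dual value b^T y* = 30.
Strong duality: c^T x* = b^T y*. Confirmed.

30


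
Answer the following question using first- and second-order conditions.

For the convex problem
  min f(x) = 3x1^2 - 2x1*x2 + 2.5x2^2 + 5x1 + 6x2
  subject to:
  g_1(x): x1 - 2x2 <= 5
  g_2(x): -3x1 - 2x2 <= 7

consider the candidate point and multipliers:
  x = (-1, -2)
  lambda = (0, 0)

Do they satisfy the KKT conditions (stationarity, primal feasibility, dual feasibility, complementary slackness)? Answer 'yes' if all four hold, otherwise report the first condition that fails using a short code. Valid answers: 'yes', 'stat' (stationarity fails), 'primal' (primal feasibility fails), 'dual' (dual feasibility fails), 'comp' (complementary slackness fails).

Gradient of f: grad f(x) = Q x + c = (3, -2)
Constraint values g_i(x) = a_i^T x - b_i:
  g_1((-1, -2)) = -2
  g_2((-1, -2)) = 0
Stationarity residual: grad f(x) + sum_i lambda_i a_i = (3, -2)
  -> stationarity FAILS
Primal feasibility (all g_i <= 0): OK
Dual feasibility (all lambda_i >= 0): OK
Complementary slackness (lambda_i * g_i(x) = 0 for all i): OK

Verdict: the first failing condition is stationarity -> stat.

stat


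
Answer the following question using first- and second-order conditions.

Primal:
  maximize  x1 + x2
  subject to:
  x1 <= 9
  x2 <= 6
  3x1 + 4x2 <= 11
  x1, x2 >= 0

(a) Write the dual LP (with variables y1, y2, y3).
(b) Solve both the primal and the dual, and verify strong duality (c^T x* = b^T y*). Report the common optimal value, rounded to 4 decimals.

The standard primal-dual pair for 'max c^T x s.t. A x <= b, x >= 0' is:
  Dual:  min b^T y  s.t.  A^T y >= c,  y >= 0.

So the dual LP is:
  minimize  9y1 + 6y2 + 11y3
  subject to:
    y1 + 3y3 >= 1
    y2 + 4y3 >= 1
    y1, y2, y3 >= 0

Solving the primal: x* = (3.6667, 0).
  primal value c^T x* = 3.6667.
Solving the dual: y* = (0, 0, 0.3333).
  dual value b^T y* = 3.6667.
Strong duality: c^T x* = b^T y*. Confirmed.

3.6667


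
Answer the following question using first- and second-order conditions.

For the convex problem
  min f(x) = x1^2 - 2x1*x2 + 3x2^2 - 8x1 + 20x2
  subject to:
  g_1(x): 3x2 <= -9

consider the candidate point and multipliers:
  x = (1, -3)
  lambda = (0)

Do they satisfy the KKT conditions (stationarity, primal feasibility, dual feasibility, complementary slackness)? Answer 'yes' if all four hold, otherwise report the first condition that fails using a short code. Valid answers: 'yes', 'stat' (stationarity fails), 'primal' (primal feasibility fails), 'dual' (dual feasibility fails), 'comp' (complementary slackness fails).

Gradient of f: grad f(x) = Q x + c = (0, 0)
Constraint values g_i(x) = a_i^T x - b_i:
  g_1((1, -3)) = 0
Stationarity residual: grad f(x) + sum_i lambda_i a_i = (0, 0)
  -> stationarity OK
Primal feasibility (all g_i <= 0): OK
Dual feasibility (all lambda_i >= 0): OK
Complementary slackness (lambda_i * g_i(x) = 0 for all i): OK

Verdict: yes, KKT holds.

yes


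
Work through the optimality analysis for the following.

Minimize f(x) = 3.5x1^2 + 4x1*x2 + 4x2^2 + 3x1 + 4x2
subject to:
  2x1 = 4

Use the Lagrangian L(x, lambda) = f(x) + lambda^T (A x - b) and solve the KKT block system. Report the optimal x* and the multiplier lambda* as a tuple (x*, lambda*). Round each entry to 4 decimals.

Form the Lagrangian:
  L(x, lambda) = (1/2) x^T Q x + c^T x + lambda^T (A x - b)
Stationarity (grad_x L = 0): Q x + c + A^T lambda = 0.
Primal feasibility: A x = b.

This gives the KKT block system:
  [ Q   A^T ] [ x     ]   [-c ]
  [ A    0  ] [ lambda ] = [ b ]

Solving the linear system:
  x*      = (2, -1.5)
  lambda* = (-5.5)
  f(x*)   = 11

x* = (2, -1.5), lambda* = (-5.5)


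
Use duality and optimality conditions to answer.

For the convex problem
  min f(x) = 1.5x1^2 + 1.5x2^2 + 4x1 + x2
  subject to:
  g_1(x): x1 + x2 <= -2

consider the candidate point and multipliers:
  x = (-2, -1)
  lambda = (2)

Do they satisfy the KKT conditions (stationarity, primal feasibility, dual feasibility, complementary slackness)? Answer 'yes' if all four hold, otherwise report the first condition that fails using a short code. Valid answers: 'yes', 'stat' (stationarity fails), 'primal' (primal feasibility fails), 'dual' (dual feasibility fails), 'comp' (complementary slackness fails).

Gradient of f: grad f(x) = Q x + c = (-2, -2)
Constraint values g_i(x) = a_i^T x - b_i:
  g_1((-2, -1)) = -1
Stationarity residual: grad f(x) + sum_i lambda_i a_i = (0, 0)
  -> stationarity OK
Primal feasibility (all g_i <= 0): OK
Dual feasibility (all lambda_i >= 0): OK
Complementary slackness (lambda_i * g_i(x) = 0 for all i): FAILS

Verdict: the first failing condition is complementary_slackness -> comp.

comp


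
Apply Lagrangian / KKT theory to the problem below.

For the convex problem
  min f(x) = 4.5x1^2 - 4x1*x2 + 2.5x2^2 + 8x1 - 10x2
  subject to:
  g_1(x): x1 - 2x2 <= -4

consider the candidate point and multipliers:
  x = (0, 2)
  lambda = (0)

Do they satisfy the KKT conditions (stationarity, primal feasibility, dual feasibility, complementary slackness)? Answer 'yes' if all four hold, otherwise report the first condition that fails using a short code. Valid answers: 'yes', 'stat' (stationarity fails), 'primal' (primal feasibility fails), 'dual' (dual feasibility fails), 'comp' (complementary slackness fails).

Gradient of f: grad f(x) = Q x + c = (0, 0)
Constraint values g_i(x) = a_i^T x - b_i:
  g_1((0, 2)) = 0
Stationarity residual: grad f(x) + sum_i lambda_i a_i = (0, 0)
  -> stationarity OK
Primal feasibility (all g_i <= 0): OK
Dual feasibility (all lambda_i >= 0): OK
Complementary slackness (lambda_i * g_i(x) = 0 for all i): OK

Verdict: yes, KKT holds.

yes


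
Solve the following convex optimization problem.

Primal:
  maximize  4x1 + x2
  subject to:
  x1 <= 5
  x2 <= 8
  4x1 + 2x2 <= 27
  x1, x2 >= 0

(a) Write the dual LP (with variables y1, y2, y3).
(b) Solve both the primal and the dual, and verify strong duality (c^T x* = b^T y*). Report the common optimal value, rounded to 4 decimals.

The standard primal-dual pair for 'max c^T x s.t. A x <= b, x >= 0' is:
  Dual:  min b^T y  s.t.  A^T y >= c,  y >= 0.

So the dual LP is:
  minimize  5y1 + 8y2 + 27y3
  subject to:
    y1 + 4y3 >= 4
    y2 + 2y3 >= 1
    y1, y2, y3 >= 0

Solving the primal: x* = (5, 3.5).
  primal value c^T x* = 23.5.
Solving the dual: y* = (2, 0, 0.5).
  dual value b^T y* = 23.5.
Strong duality: c^T x* = b^T y*. Confirmed.

23.5


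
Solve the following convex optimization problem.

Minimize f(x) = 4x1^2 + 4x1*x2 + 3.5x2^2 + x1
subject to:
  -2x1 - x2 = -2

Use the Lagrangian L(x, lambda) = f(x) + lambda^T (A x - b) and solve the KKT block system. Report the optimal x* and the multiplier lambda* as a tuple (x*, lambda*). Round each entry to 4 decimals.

Form the Lagrangian:
  L(x, lambda) = (1/2) x^T Q x + c^T x + lambda^T (A x - b)
Stationarity (grad_x L = 0): Q x + c + A^T lambda = 0.
Primal feasibility: A x = b.

This gives the KKT block system:
  [ Q   A^T ] [ x     ]   [-c ]
  [ A    0  ] [ lambda ] = [ b ]

Solving the linear system:
  x*      = (0.95, 0.1)
  lambda* = (4.5)
  f(x*)   = 4.975

x* = (0.95, 0.1), lambda* = (4.5)


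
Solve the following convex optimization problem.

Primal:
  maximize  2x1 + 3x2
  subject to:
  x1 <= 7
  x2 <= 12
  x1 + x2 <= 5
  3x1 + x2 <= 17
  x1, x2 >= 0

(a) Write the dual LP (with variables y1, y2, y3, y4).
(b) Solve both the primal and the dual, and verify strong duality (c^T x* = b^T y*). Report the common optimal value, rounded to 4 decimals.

The standard primal-dual pair for 'max c^T x s.t. A x <= b, x >= 0' is:
  Dual:  min b^T y  s.t.  A^T y >= c,  y >= 0.

So the dual LP is:
  minimize  7y1 + 12y2 + 5y3 + 17y4
  subject to:
    y1 + y3 + 3y4 >= 2
    y2 + y3 + y4 >= 3
    y1, y2, y3, y4 >= 0

Solving the primal: x* = (0, 5).
  primal value c^T x* = 15.
Solving the dual: y* = (0, 0, 3, 0).
  dual value b^T y* = 15.
Strong duality: c^T x* = b^T y*. Confirmed.

15


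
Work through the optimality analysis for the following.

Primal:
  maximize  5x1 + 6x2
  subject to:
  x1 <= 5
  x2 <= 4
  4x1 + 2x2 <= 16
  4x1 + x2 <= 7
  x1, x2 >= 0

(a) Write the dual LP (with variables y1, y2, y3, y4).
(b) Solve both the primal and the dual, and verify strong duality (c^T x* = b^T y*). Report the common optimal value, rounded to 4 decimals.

The standard primal-dual pair for 'max c^T x s.t. A x <= b, x >= 0' is:
  Dual:  min b^T y  s.t.  A^T y >= c,  y >= 0.

So the dual LP is:
  minimize  5y1 + 4y2 + 16y3 + 7y4
  subject to:
    y1 + 4y3 + 4y4 >= 5
    y2 + 2y3 + y4 >= 6
    y1, y2, y3, y4 >= 0

Solving the primal: x* = (0.75, 4).
  primal value c^T x* = 27.75.
Solving the dual: y* = (0, 4.75, 0, 1.25).
  dual value b^T y* = 27.75.
Strong duality: c^T x* = b^T y*. Confirmed.

27.75


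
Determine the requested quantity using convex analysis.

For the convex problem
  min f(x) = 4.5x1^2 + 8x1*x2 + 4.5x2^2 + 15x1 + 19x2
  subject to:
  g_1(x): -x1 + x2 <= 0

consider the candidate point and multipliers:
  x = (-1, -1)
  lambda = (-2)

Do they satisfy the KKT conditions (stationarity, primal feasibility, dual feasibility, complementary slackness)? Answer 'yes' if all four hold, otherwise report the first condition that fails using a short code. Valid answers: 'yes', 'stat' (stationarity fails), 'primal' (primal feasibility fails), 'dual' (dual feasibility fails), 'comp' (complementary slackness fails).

Gradient of f: grad f(x) = Q x + c = (-2, 2)
Constraint values g_i(x) = a_i^T x - b_i:
  g_1((-1, -1)) = 0
Stationarity residual: grad f(x) + sum_i lambda_i a_i = (0, 0)
  -> stationarity OK
Primal feasibility (all g_i <= 0): OK
Dual feasibility (all lambda_i >= 0): FAILS
Complementary slackness (lambda_i * g_i(x) = 0 for all i): OK

Verdict: the first failing condition is dual_feasibility -> dual.

dual


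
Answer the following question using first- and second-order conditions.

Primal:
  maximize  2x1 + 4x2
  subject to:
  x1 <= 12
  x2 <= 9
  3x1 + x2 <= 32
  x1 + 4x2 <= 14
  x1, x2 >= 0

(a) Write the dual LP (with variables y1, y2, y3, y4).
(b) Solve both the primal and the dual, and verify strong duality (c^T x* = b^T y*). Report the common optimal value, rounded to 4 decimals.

The standard primal-dual pair for 'max c^T x s.t. A x <= b, x >= 0' is:
  Dual:  min b^T y  s.t.  A^T y >= c,  y >= 0.

So the dual LP is:
  minimize  12y1 + 9y2 + 32y3 + 14y4
  subject to:
    y1 + 3y3 + y4 >= 2
    y2 + y3 + 4y4 >= 4
    y1, y2, y3, y4 >= 0

Solving the primal: x* = (10.3636, 0.9091).
  primal value c^T x* = 24.3636.
Solving the dual: y* = (0, 0, 0.3636, 0.9091).
  dual value b^T y* = 24.3636.
Strong duality: c^T x* = b^T y*. Confirmed.

24.3636


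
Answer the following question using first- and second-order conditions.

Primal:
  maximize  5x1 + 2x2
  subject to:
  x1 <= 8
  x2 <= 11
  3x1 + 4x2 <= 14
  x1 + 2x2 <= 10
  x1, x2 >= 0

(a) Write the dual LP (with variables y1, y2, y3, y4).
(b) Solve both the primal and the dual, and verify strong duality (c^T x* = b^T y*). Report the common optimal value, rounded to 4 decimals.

The standard primal-dual pair for 'max c^T x s.t. A x <= b, x >= 0' is:
  Dual:  min b^T y  s.t.  A^T y >= c,  y >= 0.

So the dual LP is:
  minimize  8y1 + 11y2 + 14y3 + 10y4
  subject to:
    y1 + 3y3 + y4 >= 5
    y2 + 4y3 + 2y4 >= 2
    y1, y2, y3, y4 >= 0

Solving the primal: x* = (4.6667, 0).
  primal value c^T x* = 23.3333.
Solving the dual: y* = (0, 0, 1.6667, 0).
  dual value b^T y* = 23.3333.
Strong duality: c^T x* = b^T y*. Confirmed.

23.3333


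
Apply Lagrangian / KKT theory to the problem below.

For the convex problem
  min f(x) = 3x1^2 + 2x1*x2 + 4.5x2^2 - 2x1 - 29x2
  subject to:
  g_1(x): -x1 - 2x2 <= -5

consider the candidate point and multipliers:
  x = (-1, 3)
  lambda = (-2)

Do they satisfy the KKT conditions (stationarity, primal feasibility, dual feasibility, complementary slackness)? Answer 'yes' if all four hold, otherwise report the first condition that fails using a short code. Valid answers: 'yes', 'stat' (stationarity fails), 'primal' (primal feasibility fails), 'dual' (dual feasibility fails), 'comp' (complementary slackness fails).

Gradient of f: grad f(x) = Q x + c = (-2, -4)
Constraint values g_i(x) = a_i^T x - b_i:
  g_1((-1, 3)) = 0
Stationarity residual: grad f(x) + sum_i lambda_i a_i = (0, 0)
  -> stationarity OK
Primal feasibility (all g_i <= 0): OK
Dual feasibility (all lambda_i >= 0): FAILS
Complementary slackness (lambda_i * g_i(x) = 0 for all i): OK

Verdict: the first failing condition is dual_feasibility -> dual.

dual


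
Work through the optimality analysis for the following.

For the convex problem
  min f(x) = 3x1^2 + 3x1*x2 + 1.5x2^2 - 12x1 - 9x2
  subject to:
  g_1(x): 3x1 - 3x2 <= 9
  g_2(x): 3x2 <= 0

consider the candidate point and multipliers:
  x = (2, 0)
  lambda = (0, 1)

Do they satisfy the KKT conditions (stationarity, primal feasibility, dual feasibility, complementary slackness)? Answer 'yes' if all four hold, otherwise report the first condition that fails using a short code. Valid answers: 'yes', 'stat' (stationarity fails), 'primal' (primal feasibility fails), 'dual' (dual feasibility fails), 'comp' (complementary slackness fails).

Gradient of f: grad f(x) = Q x + c = (0, -3)
Constraint values g_i(x) = a_i^T x - b_i:
  g_1((2, 0)) = -3
  g_2((2, 0)) = 0
Stationarity residual: grad f(x) + sum_i lambda_i a_i = (0, 0)
  -> stationarity OK
Primal feasibility (all g_i <= 0): OK
Dual feasibility (all lambda_i >= 0): OK
Complementary slackness (lambda_i * g_i(x) = 0 for all i): OK

Verdict: yes, KKT holds.

yes


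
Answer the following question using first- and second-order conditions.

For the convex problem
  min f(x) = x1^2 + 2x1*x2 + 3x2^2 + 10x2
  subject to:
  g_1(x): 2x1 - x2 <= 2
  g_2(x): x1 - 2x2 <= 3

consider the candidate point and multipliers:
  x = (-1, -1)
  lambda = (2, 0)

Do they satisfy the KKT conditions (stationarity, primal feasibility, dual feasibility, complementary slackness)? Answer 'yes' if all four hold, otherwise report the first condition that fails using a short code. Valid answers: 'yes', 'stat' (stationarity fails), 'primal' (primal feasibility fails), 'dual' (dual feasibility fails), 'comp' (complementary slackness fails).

Gradient of f: grad f(x) = Q x + c = (-4, 2)
Constraint values g_i(x) = a_i^T x - b_i:
  g_1((-1, -1)) = -3
  g_2((-1, -1)) = -2
Stationarity residual: grad f(x) + sum_i lambda_i a_i = (0, 0)
  -> stationarity OK
Primal feasibility (all g_i <= 0): OK
Dual feasibility (all lambda_i >= 0): OK
Complementary slackness (lambda_i * g_i(x) = 0 for all i): FAILS

Verdict: the first failing condition is complementary_slackness -> comp.

comp


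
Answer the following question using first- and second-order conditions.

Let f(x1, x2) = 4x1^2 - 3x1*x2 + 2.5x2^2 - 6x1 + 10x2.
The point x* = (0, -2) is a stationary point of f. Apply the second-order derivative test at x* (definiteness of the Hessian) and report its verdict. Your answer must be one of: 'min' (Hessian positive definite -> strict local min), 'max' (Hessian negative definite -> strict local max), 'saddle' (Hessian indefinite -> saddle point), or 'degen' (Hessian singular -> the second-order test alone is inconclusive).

Compute the Hessian H = grad^2 f:
  H = [[8, -3], [-3, 5]]
Verify stationarity: grad f(x*) = H x* + g = (0, 0).
Eigenvalues of H: 3.1459, 9.8541.
Both eigenvalues > 0, so H is positive definite -> x* is a strict local min.

min


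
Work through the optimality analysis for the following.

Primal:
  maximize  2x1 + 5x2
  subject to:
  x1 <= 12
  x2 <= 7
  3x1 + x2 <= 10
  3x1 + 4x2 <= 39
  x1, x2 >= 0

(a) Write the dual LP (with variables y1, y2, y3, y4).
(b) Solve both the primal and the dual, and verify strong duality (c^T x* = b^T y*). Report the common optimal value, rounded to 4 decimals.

The standard primal-dual pair for 'max c^T x s.t. A x <= b, x >= 0' is:
  Dual:  min b^T y  s.t.  A^T y >= c,  y >= 0.

So the dual LP is:
  minimize  12y1 + 7y2 + 10y3 + 39y4
  subject to:
    y1 + 3y3 + 3y4 >= 2
    y2 + y3 + 4y4 >= 5
    y1, y2, y3, y4 >= 0

Solving the primal: x* = (1, 7).
  primal value c^T x* = 37.
Solving the dual: y* = (0, 4.3333, 0.6667, 0).
  dual value b^T y* = 37.
Strong duality: c^T x* = b^T y*. Confirmed.

37


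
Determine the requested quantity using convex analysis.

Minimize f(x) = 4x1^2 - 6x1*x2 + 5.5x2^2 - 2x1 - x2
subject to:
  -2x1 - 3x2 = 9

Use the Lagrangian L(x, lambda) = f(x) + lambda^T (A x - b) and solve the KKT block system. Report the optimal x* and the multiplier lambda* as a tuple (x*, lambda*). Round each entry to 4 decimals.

Form the Lagrangian:
  L(x, lambda) = (1/2) x^T Q x + c^T x + lambda^T (A x - b)
Stationarity (grad_x L = 0): Q x + c + A^T lambda = 0.
Primal feasibility: A x = b.

This gives the KKT block system:
  [ Q   A^T ] [ x     ]   [-c ]
  [ A    0  ] [ lambda ] = [ b ]

Solving the linear system:
  x*      = (-1.8511, -1.766)
  lambda* = (-3.1064)
  f(x*)   = 16.7128

x* = (-1.8511, -1.766), lambda* = (-3.1064)


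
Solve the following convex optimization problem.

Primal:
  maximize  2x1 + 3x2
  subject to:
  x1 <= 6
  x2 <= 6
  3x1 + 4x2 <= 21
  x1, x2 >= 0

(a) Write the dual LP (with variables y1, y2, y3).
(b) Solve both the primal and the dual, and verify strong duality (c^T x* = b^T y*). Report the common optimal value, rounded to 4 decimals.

The standard primal-dual pair for 'max c^T x s.t. A x <= b, x >= 0' is:
  Dual:  min b^T y  s.t.  A^T y >= c,  y >= 0.

So the dual LP is:
  minimize  6y1 + 6y2 + 21y3
  subject to:
    y1 + 3y3 >= 2
    y2 + 4y3 >= 3
    y1, y2, y3 >= 0

Solving the primal: x* = (0, 5.25).
  primal value c^T x* = 15.75.
Solving the dual: y* = (0, 0, 0.75).
  dual value b^T y* = 15.75.
Strong duality: c^T x* = b^T y*. Confirmed.

15.75


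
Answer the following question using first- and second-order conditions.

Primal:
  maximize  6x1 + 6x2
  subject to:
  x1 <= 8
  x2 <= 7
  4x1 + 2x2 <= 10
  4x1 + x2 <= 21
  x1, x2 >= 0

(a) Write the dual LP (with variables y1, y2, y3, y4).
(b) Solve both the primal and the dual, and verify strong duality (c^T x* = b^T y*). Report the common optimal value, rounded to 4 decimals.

The standard primal-dual pair for 'max c^T x s.t. A x <= b, x >= 0' is:
  Dual:  min b^T y  s.t.  A^T y >= c,  y >= 0.

So the dual LP is:
  minimize  8y1 + 7y2 + 10y3 + 21y4
  subject to:
    y1 + 4y3 + 4y4 >= 6
    y2 + 2y3 + y4 >= 6
    y1, y2, y3, y4 >= 0

Solving the primal: x* = (0, 5).
  primal value c^T x* = 30.
Solving the dual: y* = (0, 0, 3, 0).
  dual value b^T y* = 30.
Strong duality: c^T x* = b^T y*. Confirmed.

30


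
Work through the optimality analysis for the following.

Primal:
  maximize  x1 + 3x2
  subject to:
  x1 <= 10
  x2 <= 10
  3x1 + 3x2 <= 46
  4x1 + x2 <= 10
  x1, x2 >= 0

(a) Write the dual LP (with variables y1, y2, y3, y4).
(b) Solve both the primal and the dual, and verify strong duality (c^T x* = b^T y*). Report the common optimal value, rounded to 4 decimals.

The standard primal-dual pair for 'max c^T x s.t. A x <= b, x >= 0' is:
  Dual:  min b^T y  s.t.  A^T y >= c,  y >= 0.

So the dual LP is:
  minimize  10y1 + 10y2 + 46y3 + 10y4
  subject to:
    y1 + 3y3 + 4y4 >= 1
    y2 + 3y3 + y4 >= 3
    y1, y2, y3, y4 >= 0

Solving the primal: x* = (0, 10).
  primal value c^T x* = 30.
Solving the dual: y* = (0, 2.75, 0, 0.25).
  dual value b^T y* = 30.
Strong duality: c^T x* = b^T y*. Confirmed.

30


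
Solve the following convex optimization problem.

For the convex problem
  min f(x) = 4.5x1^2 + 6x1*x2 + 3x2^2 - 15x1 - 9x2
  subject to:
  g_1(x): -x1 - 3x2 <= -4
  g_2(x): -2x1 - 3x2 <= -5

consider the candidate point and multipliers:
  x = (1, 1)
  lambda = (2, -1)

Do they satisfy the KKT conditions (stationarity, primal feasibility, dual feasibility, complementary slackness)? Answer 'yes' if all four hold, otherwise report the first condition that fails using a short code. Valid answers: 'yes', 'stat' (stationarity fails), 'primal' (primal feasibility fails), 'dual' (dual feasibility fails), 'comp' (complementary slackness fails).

Gradient of f: grad f(x) = Q x + c = (0, 3)
Constraint values g_i(x) = a_i^T x - b_i:
  g_1((1, 1)) = 0
  g_2((1, 1)) = 0
Stationarity residual: grad f(x) + sum_i lambda_i a_i = (0, 0)
  -> stationarity OK
Primal feasibility (all g_i <= 0): OK
Dual feasibility (all lambda_i >= 0): FAILS
Complementary slackness (lambda_i * g_i(x) = 0 for all i): OK

Verdict: the first failing condition is dual_feasibility -> dual.

dual


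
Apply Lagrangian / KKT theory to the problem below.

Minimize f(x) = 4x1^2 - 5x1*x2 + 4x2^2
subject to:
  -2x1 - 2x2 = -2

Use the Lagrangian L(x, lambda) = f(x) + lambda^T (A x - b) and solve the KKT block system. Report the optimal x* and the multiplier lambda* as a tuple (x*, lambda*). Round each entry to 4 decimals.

Form the Lagrangian:
  L(x, lambda) = (1/2) x^T Q x + c^T x + lambda^T (A x - b)
Stationarity (grad_x L = 0): Q x + c + A^T lambda = 0.
Primal feasibility: A x = b.

This gives the KKT block system:
  [ Q   A^T ] [ x     ]   [-c ]
  [ A    0  ] [ lambda ] = [ b ]

Solving the linear system:
  x*      = (0.5, 0.5)
  lambda* = (0.75)
  f(x*)   = 0.75

x* = (0.5, 0.5), lambda* = (0.75)


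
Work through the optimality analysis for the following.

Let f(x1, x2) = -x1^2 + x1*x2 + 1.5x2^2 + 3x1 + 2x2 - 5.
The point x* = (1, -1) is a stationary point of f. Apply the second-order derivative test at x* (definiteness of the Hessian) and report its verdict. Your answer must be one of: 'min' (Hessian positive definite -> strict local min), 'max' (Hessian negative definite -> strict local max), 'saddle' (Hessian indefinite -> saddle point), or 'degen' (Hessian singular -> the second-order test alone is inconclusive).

Compute the Hessian H = grad^2 f:
  H = [[-2, 1], [1, 3]]
Verify stationarity: grad f(x*) = H x* + g = (0, 0).
Eigenvalues of H: -2.1926, 3.1926.
Eigenvalues have mixed signs, so H is indefinite -> x* is a saddle point.

saddle
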